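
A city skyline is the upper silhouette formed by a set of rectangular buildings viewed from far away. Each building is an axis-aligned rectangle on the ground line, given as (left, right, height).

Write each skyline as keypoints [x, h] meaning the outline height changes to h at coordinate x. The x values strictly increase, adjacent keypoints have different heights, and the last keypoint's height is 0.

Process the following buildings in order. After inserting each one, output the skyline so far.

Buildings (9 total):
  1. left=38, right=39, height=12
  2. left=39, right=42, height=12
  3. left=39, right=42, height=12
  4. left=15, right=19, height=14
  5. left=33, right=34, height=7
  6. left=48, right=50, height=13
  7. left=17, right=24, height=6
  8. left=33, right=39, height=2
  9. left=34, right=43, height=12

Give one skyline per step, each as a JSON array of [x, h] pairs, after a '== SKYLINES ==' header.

== SKYLINES ==
[[38,12],[39,0]]
[[38,12],[42,0]]
[[38,12],[42,0]]
[[15,14],[19,0],[38,12],[42,0]]
[[15,14],[19,0],[33,7],[34,0],[38,12],[42,0]]
[[15,14],[19,0],[33,7],[34,0],[38,12],[42,0],[48,13],[50,0]]
[[15,14],[19,6],[24,0],[33,7],[34,0],[38,12],[42,0],[48,13],[50,0]]
[[15,14],[19,6],[24,0],[33,7],[34,2],[38,12],[42,0],[48,13],[50,0]]
[[15,14],[19,6],[24,0],[33,7],[34,12],[43,0],[48,13],[50,0]]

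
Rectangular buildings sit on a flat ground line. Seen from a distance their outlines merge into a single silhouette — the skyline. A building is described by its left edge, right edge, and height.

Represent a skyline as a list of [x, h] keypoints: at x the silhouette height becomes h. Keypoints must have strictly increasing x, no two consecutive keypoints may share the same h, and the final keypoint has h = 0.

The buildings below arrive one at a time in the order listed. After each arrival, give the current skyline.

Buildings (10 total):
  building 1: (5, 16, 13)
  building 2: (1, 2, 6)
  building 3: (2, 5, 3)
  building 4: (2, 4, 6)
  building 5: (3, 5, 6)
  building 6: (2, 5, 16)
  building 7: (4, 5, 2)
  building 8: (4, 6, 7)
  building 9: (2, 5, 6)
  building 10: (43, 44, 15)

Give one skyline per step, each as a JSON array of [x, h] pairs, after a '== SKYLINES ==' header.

== SKYLINES ==
[[5,13],[16,0]]
[[1,6],[2,0],[5,13],[16,0]]
[[1,6],[2,3],[5,13],[16,0]]
[[1,6],[4,3],[5,13],[16,0]]
[[1,6],[5,13],[16,0]]
[[1,6],[2,16],[5,13],[16,0]]
[[1,6],[2,16],[5,13],[16,0]]
[[1,6],[2,16],[5,13],[16,0]]
[[1,6],[2,16],[5,13],[16,0]]
[[1,6],[2,16],[5,13],[16,0],[43,15],[44,0]]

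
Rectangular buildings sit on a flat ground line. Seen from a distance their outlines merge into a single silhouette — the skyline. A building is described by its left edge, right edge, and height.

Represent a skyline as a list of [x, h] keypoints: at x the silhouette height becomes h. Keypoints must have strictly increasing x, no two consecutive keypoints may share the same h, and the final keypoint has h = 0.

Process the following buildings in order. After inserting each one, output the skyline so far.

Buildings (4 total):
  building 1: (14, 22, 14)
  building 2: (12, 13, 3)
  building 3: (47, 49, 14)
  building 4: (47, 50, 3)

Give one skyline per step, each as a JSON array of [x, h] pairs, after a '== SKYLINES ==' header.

== SKYLINES ==
[[14,14],[22,0]]
[[12,3],[13,0],[14,14],[22,0]]
[[12,3],[13,0],[14,14],[22,0],[47,14],[49,0]]
[[12,3],[13,0],[14,14],[22,0],[47,14],[49,3],[50,0]]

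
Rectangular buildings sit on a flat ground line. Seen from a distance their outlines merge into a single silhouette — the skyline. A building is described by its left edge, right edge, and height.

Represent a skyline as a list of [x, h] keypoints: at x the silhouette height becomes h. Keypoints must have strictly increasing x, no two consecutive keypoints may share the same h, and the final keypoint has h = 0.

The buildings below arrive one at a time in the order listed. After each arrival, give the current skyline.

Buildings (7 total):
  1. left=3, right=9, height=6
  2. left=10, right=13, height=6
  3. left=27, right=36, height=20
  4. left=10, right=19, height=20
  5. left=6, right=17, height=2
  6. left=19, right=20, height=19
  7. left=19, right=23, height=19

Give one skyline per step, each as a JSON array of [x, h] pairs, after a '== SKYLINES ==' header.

== SKYLINES ==
[[3,6],[9,0]]
[[3,6],[9,0],[10,6],[13,0]]
[[3,6],[9,0],[10,6],[13,0],[27,20],[36,0]]
[[3,6],[9,0],[10,20],[19,0],[27,20],[36,0]]
[[3,6],[9,2],[10,20],[19,0],[27,20],[36,0]]
[[3,6],[9,2],[10,20],[19,19],[20,0],[27,20],[36,0]]
[[3,6],[9,2],[10,20],[19,19],[23,0],[27,20],[36,0]]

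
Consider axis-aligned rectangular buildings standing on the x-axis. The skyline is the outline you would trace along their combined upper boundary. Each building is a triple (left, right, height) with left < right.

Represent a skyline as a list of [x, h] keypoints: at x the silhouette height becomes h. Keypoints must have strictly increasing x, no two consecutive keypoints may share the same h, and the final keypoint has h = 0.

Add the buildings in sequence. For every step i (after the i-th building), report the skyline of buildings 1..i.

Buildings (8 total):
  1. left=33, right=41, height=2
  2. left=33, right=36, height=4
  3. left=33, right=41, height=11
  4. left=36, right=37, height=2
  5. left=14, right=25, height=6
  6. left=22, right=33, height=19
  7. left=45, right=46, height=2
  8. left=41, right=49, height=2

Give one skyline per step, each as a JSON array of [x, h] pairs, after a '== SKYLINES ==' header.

== SKYLINES ==
[[33,2],[41,0]]
[[33,4],[36,2],[41,0]]
[[33,11],[41,0]]
[[33,11],[41,0]]
[[14,6],[25,0],[33,11],[41,0]]
[[14,6],[22,19],[33,11],[41,0]]
[[14,6],[22,19],[33,11],[41,0],[45,2],[46,0]]
[[14,6],[22,19],[33,11],[41,2],[49,0]]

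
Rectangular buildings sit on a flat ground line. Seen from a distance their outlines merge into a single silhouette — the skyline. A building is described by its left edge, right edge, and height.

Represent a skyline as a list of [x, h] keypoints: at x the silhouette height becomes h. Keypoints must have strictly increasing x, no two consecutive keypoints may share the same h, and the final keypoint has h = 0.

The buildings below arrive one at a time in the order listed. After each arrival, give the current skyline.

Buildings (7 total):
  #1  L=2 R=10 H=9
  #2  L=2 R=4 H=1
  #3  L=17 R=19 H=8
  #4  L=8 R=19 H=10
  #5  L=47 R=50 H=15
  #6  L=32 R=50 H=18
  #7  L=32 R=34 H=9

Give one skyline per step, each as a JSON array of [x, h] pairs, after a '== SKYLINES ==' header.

== SKYLINES ==
[[2,9],[10,0]]
[[2,9],[10,0]]
[[2,9],[10,0],[17,8],[19,0]]
[[2,9],[8,10],[19,0]]
[[2,9],[8,10],[19,0],[47,15],[50,0]]
[[2,9],[8,10],[19,0],[32,18],[50,0]]
[[2,9],[8,10],[19,0],[32,18],[50,0]]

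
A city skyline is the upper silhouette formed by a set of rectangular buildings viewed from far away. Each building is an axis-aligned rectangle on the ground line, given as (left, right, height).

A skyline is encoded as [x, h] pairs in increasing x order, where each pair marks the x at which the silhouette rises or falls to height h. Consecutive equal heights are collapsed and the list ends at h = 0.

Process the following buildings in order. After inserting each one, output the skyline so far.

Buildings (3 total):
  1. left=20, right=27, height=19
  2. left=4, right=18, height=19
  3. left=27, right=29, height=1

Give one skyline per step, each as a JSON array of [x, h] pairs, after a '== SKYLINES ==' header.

== SKYLINES ==
[[20,19],[27,0]]
[[4,19],[18,0],[20,19],[27,0]]
[[4,19],[18,0],[20,19],[27,1],[29,0]]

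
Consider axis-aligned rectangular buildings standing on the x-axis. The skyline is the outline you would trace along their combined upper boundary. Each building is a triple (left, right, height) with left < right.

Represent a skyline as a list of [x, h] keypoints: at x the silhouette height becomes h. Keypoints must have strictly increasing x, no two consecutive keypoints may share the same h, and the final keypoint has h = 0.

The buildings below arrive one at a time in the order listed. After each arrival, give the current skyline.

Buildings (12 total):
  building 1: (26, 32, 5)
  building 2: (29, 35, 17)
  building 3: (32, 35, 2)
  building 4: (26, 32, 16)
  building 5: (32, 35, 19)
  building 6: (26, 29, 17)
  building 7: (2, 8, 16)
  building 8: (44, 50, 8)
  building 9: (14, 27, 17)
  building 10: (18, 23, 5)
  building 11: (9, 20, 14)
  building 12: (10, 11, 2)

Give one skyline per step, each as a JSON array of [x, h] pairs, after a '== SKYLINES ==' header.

== SKYLINES ==
[[26,5],[32,0]]
[[26,5],[29,17],[35,0]]
[[26,5],[29,17],[35,0]]
[[26,16],[29,17],[35,0]]
[[26,16],[29,17],[32,19],[35,0]]
[[26,17],[32,19],[35,0]]
[[2,16],[8,0],[26,17],[32,19],[35,0]]
[[2,16],[8,0],[26,17],[32,19],[35,0],[44,8],[50,0]]
[[2,16],[8,0],[14,17],[32,19],[35,0],[44,8],[50,0]]
[[2,16],[8,0],[14,17],[32,19],[35,0],[44,8],[50,0]]
[[2,16],[8,0],[9,14],[14,17],[32,19],[35,0],[44,8],[50,0]]
[[2,16],[8,0],[9,14],[14,17],[32,19],[35,0],[44,8],[50,0]]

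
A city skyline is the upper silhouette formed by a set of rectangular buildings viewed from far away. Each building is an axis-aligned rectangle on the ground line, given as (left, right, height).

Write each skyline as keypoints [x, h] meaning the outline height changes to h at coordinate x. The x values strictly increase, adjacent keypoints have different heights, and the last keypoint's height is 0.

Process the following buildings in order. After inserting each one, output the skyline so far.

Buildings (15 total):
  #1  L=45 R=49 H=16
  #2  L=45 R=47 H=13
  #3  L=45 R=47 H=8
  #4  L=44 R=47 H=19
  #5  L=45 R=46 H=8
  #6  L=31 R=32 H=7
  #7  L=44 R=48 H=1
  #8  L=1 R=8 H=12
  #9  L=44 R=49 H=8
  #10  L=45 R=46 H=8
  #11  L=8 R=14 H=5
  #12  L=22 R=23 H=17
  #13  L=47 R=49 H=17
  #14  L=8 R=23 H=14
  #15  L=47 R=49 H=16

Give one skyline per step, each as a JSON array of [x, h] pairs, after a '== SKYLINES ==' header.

== SKYLINES ==
[[45,16],[49,0]]
[[45,16],[49,0]]
[[45,16],[49,0]]
[[44,19],[47,16],[49,0]]
[[44,19],[47,16],[49,0]]
[[31,7],[32,0],[44,19],[47,16],[49,0]]
[[31,7],[32,0],[44,19],[47,16],[49,0]]
[[1,12],[8,0],[31,7],[32,0],[44,19],[47,16],[49,0]]
[[1,12],[8,0],[31,7],[32,0],[44,19],[47,16],[49,0]]
[[1,12],[8,0],[31,7],[32,0],[44,19],[47,16],[49,0]]
[[1,12],[8,5],[14,0],[31,7],[32,0],[44,19],[47,16],[49,0]]
[[1,12],[8,5],[14,0],[22,17],[23,0],[31,7],[32,0],[44,19],[47,16],[49,0]]
[[1,12],[8,5],[14,0],[22,17],[23,0],[31,7],[32,0],[44,19],[47,17],[49,0]]
[[1,12],[8,14],[22,17],[23,0],[31,7],[32,0],[44,19],[47,17],[49,0]]
[[1,12],[8,14],[22,17],[23,0],[31,7],[32,0],[44,19],[47,17],[49,0]]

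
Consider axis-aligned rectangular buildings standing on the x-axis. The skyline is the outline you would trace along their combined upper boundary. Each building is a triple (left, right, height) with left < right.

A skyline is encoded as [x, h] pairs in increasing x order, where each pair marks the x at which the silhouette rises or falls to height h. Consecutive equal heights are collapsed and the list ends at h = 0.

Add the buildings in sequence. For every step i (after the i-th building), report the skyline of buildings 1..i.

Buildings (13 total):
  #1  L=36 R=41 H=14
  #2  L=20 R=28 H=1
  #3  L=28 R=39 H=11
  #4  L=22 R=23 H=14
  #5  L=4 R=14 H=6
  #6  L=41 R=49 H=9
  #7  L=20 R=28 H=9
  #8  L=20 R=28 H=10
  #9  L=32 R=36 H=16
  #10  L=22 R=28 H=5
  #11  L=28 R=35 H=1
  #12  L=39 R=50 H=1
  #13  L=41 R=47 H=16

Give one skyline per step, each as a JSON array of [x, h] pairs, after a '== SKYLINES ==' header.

== SKYLINES ==
[[36,14],[41,0]]
[[20,1],[28,0],[36,14],[41,0]]
[[20,1],[28,11],[36,14],[41,0]]
[[20,1],[22,14],[23,1],[28,11],[36,14],[41,0]]
[[4,6],[14,0],[20,1],[22,14],[23,1],[28,11],[36,14],[41,0]]
[[4,6],[14,0],[20,1],[22,14],[23,1],[28,11],[36,14],[41,9],[49,0]]
[[4,6],[14,0],[20,9],[22,14],[23,9],[28,11],[36,14],[41,9],[49,0]]
[[4,6],[14,0],[20,10],[22,14],[23,10],[28,11],[36,14],[41,9],[49,0]]
[[4,6],[14,0],[20,10],[22,14],[23,10],[28,11],[32,16],[36,14],[41,9],[49,0]]
[[4,6],[14,0],[20,10],[22,14],[23,10],[28,11],[32,16],[36,14],[41,9],[49,0]]
[[4,6],[14,0],[20,10],[22,14],[23,10],[28,11],[32,16],[36,14],[41,9],[49,0]]
[[4,6],[14,0],[20,10],[22,14],[23,10],[28,11],[32,16],[36,14],[41,9],[49,1],[50,0]]
[[4,6],[14,0],[20,10],[22,14],[23,10],[28,11],[32,16],[36,14],[41,16],[47,9],[49,1],[50,0]]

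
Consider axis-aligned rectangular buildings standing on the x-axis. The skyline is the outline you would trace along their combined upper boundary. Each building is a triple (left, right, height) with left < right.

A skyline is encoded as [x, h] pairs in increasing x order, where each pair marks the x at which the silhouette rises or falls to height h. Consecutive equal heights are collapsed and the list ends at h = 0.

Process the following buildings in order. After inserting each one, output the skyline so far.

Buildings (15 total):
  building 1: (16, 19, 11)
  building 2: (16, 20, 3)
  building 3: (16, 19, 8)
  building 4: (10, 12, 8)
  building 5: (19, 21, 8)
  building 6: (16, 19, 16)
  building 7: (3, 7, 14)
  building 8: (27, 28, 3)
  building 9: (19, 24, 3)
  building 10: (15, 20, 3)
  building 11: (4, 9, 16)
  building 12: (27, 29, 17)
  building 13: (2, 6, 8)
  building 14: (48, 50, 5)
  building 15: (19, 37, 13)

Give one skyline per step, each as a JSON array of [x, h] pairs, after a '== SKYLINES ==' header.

== SKYLINES ==
[[16,11],[19,0]]
[[16,11],[19,3],[20,0]]
[[16,11],[19,3],[20,0]]
[[10,8],[12,0],[16,11],[19,3],[20,0]]
[[10,8],[12,0],[16,11],[19,8],[21,0]]
[[10,8],[12,0],[16,16],[19,8],[21,0]]
[[3,14],[7,0],[10,8],[12,0],[16,16],[19,8],[21,0]]
[[3,14],[7,0],[10,8],[12,0],[16,16],[19,8],[21,0],[27,3],[28,0]]
[[3,14],[7,0],[10,8],[12,0],[16,16],[19,8],[21,3],[24,0],[27,3],[28,0]]
[[3,14],[7,0],[10,8],[12,0],[15,3],[16,16],[19,8],[21,3],[24,0],[27,3],[28,0]]
[[3,14],[4,16],[9,0],[10,8],[12,0],[15,3],[16,16],[19,8],[21,3],[24,0],[27,3],[28,0]]
[[3,14],[4,16],[9,0],[10,8],[12,0],[15,3],[16,16],[19,8],[21,3],[24,0],[27,17],[29,0]]
[[2,8],[3,14],[4,16],[9,0],[10,8],[12,0],[15,3],[16,16],[19,8],[21,3],[24,0],[27,17],[29,0]]
[[2,8],[3,14],[4,16],[9,0],[10,8],[12,0],[15,3],[16,16],[19,8],[21,3],[24,0],[27,17],[29,0],[48,5],[50,0]]
[[2,8],[3,14],[4,16],[9,0],[10,8],[12,0],[15,3],[16,16],[19,13],[27,17],[29,13],[37,0],[48,5],[50,0]]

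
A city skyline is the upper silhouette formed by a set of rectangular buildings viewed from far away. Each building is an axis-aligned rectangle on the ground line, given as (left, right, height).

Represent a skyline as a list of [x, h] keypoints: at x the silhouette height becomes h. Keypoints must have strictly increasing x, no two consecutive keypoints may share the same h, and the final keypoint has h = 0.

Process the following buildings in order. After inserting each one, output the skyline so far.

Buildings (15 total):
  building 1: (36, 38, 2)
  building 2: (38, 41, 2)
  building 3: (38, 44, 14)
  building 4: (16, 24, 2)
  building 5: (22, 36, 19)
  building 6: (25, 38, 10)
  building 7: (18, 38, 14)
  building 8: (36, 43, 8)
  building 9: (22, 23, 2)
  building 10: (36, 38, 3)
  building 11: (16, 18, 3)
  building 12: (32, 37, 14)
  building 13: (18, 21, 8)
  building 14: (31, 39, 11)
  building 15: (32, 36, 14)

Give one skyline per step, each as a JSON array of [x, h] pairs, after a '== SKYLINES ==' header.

== SKYLINES ==
[[36,2],[38,0]]
[[36,2],[41,0]]
[[36,2],[38,14],[44,0]]
[[16,2],[24,0],[36,2],[38,14],[44,0]]
[[16,2],[22,19],[36,2],[38,14],[44,0]]
[[16,2],[22,19],[36,10],[38,14],[44,0]]
[[16,2],[18,14],[22,19],[36,14],[44,0]]
[[16,2],[18,14],[22,19],[36,14],[44,0]]
[[16,2],[18,14],[22,19],[36,14],[44,0]]
[[16,2],[18,14],[22,19],[36,14],[44,0]]
[[16,3],[18,14],[22,19],[36,14],[44,0]]
[[16,3],[18,14],[22,19],[36,14],[44,0]]
[[16,3],[18,14],[22,19],[36,14],[44,0]]
[[16,3],[18,14],[22,19],[36,14],[44,0]]
[[16,3],[18,14],[22,19],[36,14],[44,0]]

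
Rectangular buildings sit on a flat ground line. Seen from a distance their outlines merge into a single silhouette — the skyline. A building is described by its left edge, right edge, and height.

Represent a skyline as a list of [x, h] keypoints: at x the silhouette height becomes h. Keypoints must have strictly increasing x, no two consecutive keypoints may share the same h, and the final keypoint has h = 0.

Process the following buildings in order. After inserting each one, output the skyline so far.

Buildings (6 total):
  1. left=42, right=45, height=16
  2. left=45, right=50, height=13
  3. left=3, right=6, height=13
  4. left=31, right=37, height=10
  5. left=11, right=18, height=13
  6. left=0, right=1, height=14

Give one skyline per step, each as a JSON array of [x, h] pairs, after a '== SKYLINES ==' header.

== SKYLINES ==
[[42,16],[45,0]]
[[42,16],[45,13],[50,0]]
[[3,13],[6,0],[42,16],[45,13],[50,0]]
[[3,13],[6,0],[31,10],[37,0],[42,16],[45,13],[50,0]]
[[3,13],[6,0],[11,13],[18,0],[31,10],[37,0],[42,16],[45,13],[50,0]]
[[0,14],[1,0],[3,13],[6,0],[11,13],[18,0],[31,10],[37,0],[42,16],[45,13],[50,0]]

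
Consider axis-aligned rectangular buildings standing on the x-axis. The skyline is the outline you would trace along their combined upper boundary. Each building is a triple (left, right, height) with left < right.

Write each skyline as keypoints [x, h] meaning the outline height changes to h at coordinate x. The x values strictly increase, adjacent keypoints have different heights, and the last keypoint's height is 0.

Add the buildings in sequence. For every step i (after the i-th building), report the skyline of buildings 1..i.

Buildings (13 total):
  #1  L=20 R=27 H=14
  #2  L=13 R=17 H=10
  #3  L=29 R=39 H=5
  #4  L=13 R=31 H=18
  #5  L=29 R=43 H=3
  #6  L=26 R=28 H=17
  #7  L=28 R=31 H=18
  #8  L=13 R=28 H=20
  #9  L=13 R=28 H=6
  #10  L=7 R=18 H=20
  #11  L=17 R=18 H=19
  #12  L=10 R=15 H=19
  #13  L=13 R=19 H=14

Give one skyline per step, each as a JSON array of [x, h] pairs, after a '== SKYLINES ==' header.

== SKYLINES ==
[[20,14],[27,0]]
[[13,10],[17,0],[20,14],[27,0]]
[[13,10],[17,0],[20,14],[27,0],[29,5],[39,0]]
[[13,18],[31,5],[39,0]]
[[13,18],[31,5],[39,3],[43,0]]
[[13,18],[31,5],[39,3],[43,0]]
[[13,18],[31,5],[39,3],[43,0]]
[[13,20],[28,18],[31,5],[39,3],[43,0]]
[[13,20],[28,18],[31,5],[39,3],[43,0]]
[[7,20],[28,18],[31,5],[39,3],[43,0]]
[[7,20],[28,18],[31,5],[39,3],[43,0]]
[[7,20],[28,18],[31,5],[39,3],[43,0]]
[[7,20],[28,18],[31,5],[39,3],[43,0]]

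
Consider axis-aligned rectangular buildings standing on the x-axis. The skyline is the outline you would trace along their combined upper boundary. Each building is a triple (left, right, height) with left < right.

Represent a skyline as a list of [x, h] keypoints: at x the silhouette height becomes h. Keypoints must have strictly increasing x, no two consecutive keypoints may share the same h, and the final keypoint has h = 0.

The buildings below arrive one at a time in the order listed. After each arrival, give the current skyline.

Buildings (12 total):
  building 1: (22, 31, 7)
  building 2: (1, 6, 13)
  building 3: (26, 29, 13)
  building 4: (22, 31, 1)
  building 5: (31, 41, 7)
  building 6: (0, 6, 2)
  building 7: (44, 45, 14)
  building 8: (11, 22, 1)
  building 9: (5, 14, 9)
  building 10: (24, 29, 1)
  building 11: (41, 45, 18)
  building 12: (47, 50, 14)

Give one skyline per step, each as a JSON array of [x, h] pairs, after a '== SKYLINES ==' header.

== SKYLINES ==
[[22,7],[31,0]]
[[1,13],[6,0],[22,7],[31,0]]
[[1,13],[6,0],[22,7],[26,13],[29,7],[31,0]]
[[1,13],[6,0],[22,7],[26,13],[29,7],[31,0]]
[[1,13],[6,0],[22,7],[26,13],[29,7],[41,0]]
[[0,2],[1,13],[6,0],[22,7],[26,13],[29,7],[41,0]]
[[0,2],[1,13],[6,0],[22,7],[26,13],[29,7],[41,0],[44,14],[45,0]]
[[0,2],[1,13],[6,0],[11,1],[22,7],[26,13],[29,7],[41,0],[44,14],[45,0]]
[[0,2],[1,13],[6,9],[14,1],[22,7],[26,13],[29,7],[41,0],[44,14],[45,0]]
[[0,2],[1,13],[6,9],[14,1],[22,7],[26,13],[29,7],[41,0],[44,14],[45,0]]
[[0,2],[1,13],[6,9],[14,1],[22,7],[26,13],[29,7],[41,18],[45,0]]
[[0,2],[1,13],[6,9],[14,1],[22,7],[26,13],[29,7],[41,18],[45,0],[47,14],[50,0]]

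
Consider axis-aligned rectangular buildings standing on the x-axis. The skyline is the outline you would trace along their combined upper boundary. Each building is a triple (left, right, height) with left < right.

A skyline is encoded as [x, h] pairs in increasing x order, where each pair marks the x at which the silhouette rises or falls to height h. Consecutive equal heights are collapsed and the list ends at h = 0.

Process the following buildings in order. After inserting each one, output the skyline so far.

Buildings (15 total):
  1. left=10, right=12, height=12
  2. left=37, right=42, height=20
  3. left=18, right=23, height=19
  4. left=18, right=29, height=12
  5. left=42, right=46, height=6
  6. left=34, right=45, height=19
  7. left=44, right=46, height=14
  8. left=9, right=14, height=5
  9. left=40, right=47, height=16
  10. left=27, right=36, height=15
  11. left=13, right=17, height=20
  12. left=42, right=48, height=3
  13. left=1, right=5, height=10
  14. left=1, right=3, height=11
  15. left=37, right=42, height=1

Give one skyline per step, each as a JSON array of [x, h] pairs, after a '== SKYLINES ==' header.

== SKYLINES ==
[[10,12],[12,0]]
[[10,12],[12,0],[37,20],[42,0]]
[[10,12],[12,0],[18,19],[23,0],[37,20],[42,0]]
[[10,12],[12,0],[18,19],[23,12],[29,0],[37,20],[42,0]]
[[10,12],[12,0],[18,19],[23,12],[29,0],[37,20],[42,6],[46,0]]
[[10,12],[12,0],[18,19],[23,12],[29,0],[34,19],[37,20],[42,19],[45,6],[46,0]]
[[10,12],[12,0],[18,19],[23,12],[29,0],[34,19],[37,20],[42,19],[45,14],[46,0]]
[[9,5],[10,12],[12,5],[14,0],[18,19],[23,12],[29,0],[34,19],[37,20],[42,19],[45,14],[46,0]]
[[9,5],[10,12],[12,5],[14,0],[18,19],[23,12],[29,0],[34,19],[37,20],[42,19],[45,16],[47,0]]
[[9,5],[10,12],[12,5],[14,0],[18,19],[23,12],[27,15],[34,19],[37,20],[42,19],[45,16],[47,0]]
[[9,5],[10,12],[12,5],[13,20],[17,0],[18,19],[23,12],[27,15],[34,19],[37,20],[42,19],[45,16],[47,0]]
[[9,5],[10,12],[12,5],[13,20],[17,0],[18,19],[23,12],[27,15],[34,19],[37,20],[42,19],[45,16],[47,3],[48,0]]
[[1,10],[5,0],[9,5],[10,12],[12,5],[13,20],[17,0],[18,19],[23,12],[27,15],[34,19],[37,20],[42,19],[45,16],[47,3],[48,0]]
[[1,11],[3,10],[5,0],[9,5],[10,12],[12,5],[13,20],[17,0],[18,19],[23,12],[27,15],[34,19],[37,20],[42,19],[45,16],[47,3],[48,0]]
[[1,11],[3,10],[5,0],[9,5],[10,12],[12,5],[13,20],[17,0],[18,19],[23,12],[27,15],[34,19],[37,20],[42,19],[45,16],[47,3],[48,0]]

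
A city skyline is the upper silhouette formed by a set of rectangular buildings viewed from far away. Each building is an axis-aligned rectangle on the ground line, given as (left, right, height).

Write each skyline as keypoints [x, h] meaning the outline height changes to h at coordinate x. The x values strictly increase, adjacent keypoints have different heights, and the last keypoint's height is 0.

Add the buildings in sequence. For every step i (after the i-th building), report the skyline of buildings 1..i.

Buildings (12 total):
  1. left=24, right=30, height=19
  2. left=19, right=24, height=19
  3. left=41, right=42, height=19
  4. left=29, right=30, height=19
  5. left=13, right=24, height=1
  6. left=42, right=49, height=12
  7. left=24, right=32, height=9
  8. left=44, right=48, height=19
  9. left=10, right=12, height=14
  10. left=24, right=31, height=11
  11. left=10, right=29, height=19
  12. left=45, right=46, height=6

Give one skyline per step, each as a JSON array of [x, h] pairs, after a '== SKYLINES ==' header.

== SKYLINES ==
[[24,19],[30,0]]
[[19,19],[30,0]]
[[19,19],[30,0],[41,19],[42,0]]
[[19,19],[30,0],[41,19],[42,0]]
[[13,1],[19,19],[30,0],[41,19],[42,0]]
[[13,1],[19,19],[30,0],[41,19],[42,12],[49,0]]
[[13,1],[19,19],[30,9],[32,0],[41,19],[42,12],[49,0]]
[[13,1],[19,19],[30,9],[32,0],[41,19],[42,12],[44,19],[48,12],[49,0]]
[[10,14],[12,0],[13,1],[19,19],[30,9],[32,0],[41,19],[42,12],[44,19],[48,12],[49,0]]
[[10,14],[12,0],[13,1],[19,19],[30,11],[31,9],[32,0],[41,19],[42,12],[44,19],[48,12],[49,0]]
[[10,19],[30,11],[31,9],[32,0],[41,19],[42,12],[44,19],[48,12],[49,0]]
[[10,19],[30,11],[31,9],[32,0],[41,19],[42,12],[44,19],[48,12],[49,0]]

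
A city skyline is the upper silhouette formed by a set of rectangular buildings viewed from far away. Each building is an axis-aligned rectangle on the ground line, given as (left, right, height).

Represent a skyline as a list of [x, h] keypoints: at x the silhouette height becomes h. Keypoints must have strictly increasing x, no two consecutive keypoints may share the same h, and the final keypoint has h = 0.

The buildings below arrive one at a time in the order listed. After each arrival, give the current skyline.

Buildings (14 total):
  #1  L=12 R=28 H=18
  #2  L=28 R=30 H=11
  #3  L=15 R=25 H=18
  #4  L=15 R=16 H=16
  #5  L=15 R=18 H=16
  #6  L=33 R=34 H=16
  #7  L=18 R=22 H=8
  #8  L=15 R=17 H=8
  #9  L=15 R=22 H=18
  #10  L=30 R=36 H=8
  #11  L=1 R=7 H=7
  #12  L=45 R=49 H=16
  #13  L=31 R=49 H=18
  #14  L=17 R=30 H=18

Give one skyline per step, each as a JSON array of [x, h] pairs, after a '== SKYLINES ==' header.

== SKYLINES ==
[[12,18],[28,0]]
[[12,18],[28,11],[30,0]]
[[12,18],[28,11],[30,0]]
[[12,18],[28,11],[30,0]]
[[12,18],[28,11],[30,0]]
[[12,18],[28,11],[30,0],[33,16],[34,0]]
[[12,18],[28,11],[30,0],[33,16],[34,0]]
[[12,18],[28,11],[30,0],[33,16],[34,0]]
[[12,18],[28,11],[30,0],[33,16],[34,0]]
[[12,18],[28,11],[30,8],[33,16],[34,8],[36,0]]
[[1,7],[7,0],[12,18],[28,11],[30,8],[33,16],[34,8],[36,0]]
[[1,7],[7,0],[12,18],[28,11],[30,8],[33,16],[34,8],[36,0],[45,16],[49,0]]
[[1,7],[7,0],[12,18],[28,11],[30,8],[31,18],[49,0]]
[[1,7],[7,0],[12,18],[30,8],[31,18],[49,0]]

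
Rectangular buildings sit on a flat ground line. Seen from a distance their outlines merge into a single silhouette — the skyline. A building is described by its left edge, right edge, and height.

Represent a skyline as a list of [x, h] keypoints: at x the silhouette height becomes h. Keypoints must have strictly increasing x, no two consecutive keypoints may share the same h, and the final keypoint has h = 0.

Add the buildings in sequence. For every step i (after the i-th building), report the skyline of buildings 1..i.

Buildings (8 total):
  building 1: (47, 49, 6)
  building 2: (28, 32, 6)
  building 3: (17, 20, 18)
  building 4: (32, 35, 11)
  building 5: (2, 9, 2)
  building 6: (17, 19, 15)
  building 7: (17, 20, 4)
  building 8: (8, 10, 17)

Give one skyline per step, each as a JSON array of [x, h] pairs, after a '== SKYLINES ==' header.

== SKYLINES ==
[[47,6],[49,0]]
[[28,6],[32,0],[47,6],[49,0]]
[[17,18],[20,0],[28,6],[32,0],[47,6],[49,0]]
[[17,18],[20,0],[28,6],[32,11],[35,0],[47,6],[49,0]]
[[2,2],[9,0],[17,18],[20,0],[28,6],[32,11],[35,0],[47,6],[49,0]]
[[2,2],[9,0],[17,18],[20,0],[28,6],[32,11],[35,0],[47,6],[49,0]]
[[2,2],[9,0],[17,18],[20,0],[28,6],[32,11],[35,0],[47,6],[49,0]]
[[2,2],[8,17],[10,0],[17,18],[20,0],[28,6],[32,11],[35,0],[47,6],[49,0]]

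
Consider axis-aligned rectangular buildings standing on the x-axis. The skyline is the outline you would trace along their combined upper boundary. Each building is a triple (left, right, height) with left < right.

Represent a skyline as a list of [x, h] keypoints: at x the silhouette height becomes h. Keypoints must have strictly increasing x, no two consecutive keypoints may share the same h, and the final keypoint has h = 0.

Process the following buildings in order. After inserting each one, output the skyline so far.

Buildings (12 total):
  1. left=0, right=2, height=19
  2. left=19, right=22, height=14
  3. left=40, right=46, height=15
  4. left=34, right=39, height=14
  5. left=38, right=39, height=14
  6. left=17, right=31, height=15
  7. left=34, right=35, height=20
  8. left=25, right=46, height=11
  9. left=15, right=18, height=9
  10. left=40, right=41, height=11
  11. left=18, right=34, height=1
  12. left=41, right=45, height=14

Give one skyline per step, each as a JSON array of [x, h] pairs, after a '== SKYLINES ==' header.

== SKYLINES ==
[[0,19],[2,0]]
[[0,19],[2,0],[19,14],[22,0]]
[[0,19],[2,0],[19,14],[22,0],[40,15],[46,0]]
[[0,19],[2,0],[19,14],[22,0],[34,14],[39,0],[40,15],[46,0]]
[[0,19],[2,0],[19,14],[22,0],[34,14],[39,0],[40,15],[46,0]]
[[0,19],[2,0],[17,15],[31,0],[34,14],[39,0],[40,15],[46,0]]
[[0,19],[2,0],[17,15],[31,0],[34,20],[35,14],[39,0],[40,15],[46,0]]
[[0,19],[2,0],[17,15],[31,11],[34,20],[35,14],[39,11],[40,15],[46,0]]
[[0,19],[2,0],[15,9],[17,15],[31,11],[34,20],[35,14],[39,11],[40,15],[46,0]]
[[0,19],[2,0],[15,9],[17,15],[31,11],[34,20],[35,14],[39,11],[40,15],[46,0]]
[[0,19],[2,0],[15,9],[17,15],[31,11],[34,20],[35,14],[39,11],[40,15],[46,0]]
[[0,19],[2,0],[15,9],[17,15],[31,11],[34,20],[35,14],[39,11],[40,15],[46,0]]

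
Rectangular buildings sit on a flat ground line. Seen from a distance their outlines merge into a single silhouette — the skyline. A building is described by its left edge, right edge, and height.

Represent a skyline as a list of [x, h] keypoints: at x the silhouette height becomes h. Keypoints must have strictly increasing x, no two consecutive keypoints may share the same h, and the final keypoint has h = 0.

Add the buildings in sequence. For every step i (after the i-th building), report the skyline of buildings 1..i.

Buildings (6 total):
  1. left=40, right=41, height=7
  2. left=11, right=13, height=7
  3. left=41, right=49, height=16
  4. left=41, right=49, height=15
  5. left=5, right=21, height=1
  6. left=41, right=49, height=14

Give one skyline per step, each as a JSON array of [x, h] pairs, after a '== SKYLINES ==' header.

== SKYLINES ==
[[40,7],[41,0]]
[[11,7],[13,0],[40,7],[41,0]]
[[11,7],[13,0],[40,7],[41,16],[49,0]]
[[11,7],[13,0],[40,7],[41,16],[49,0]]
[[5,1],[11,7],[13,1],[21,0],[40,7],[41,16],[49,0]]
[[5,1],[11,7],[13,1],[21,0],[40,7],[41,16],[49,0]]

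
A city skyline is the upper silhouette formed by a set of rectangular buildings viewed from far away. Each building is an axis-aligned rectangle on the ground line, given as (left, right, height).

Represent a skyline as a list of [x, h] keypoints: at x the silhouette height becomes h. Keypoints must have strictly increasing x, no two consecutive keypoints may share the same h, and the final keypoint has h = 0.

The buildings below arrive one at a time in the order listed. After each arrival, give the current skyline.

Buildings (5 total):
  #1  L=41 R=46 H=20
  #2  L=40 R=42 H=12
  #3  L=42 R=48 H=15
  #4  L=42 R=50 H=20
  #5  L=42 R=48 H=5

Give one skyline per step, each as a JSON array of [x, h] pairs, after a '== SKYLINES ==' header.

== SKYLINES ==
[[41,20],[46,0]]
[[40,12],[41,20],[46,0]]
[[40,12],[41,20],[46,15],[48,0]]
[[40,12],[41,20],[50,0]]
[[40,12],[41,20],[50,0]]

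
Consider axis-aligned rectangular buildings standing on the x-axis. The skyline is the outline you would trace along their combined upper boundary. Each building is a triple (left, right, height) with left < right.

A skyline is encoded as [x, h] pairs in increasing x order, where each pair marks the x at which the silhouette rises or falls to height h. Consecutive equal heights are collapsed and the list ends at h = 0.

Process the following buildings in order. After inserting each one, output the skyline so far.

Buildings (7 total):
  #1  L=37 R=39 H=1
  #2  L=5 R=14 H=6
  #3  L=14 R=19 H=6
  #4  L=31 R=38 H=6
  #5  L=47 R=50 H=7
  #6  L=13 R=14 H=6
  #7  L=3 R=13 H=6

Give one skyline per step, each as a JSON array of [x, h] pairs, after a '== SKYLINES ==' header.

== SKYLINES ==
[[37,1],[39,0]]
[[5,6],[14,0],[37,1],[39,0]]
[[5,6],[19,0],[37,1],[39,0]]
[[5,6],[19,0],[31,6],[38,1],[39,0]]
[[5,6],[19,0],[31,6],[38,1],[39,0],[47,7],[50,0]]
[[5,6],[19,0],[31,6],[38,1],[39,0],[47,7],[50,0]]
[[3,6],[19,0],[31,6],[38,1],[39,0],[47,7],[50,0]]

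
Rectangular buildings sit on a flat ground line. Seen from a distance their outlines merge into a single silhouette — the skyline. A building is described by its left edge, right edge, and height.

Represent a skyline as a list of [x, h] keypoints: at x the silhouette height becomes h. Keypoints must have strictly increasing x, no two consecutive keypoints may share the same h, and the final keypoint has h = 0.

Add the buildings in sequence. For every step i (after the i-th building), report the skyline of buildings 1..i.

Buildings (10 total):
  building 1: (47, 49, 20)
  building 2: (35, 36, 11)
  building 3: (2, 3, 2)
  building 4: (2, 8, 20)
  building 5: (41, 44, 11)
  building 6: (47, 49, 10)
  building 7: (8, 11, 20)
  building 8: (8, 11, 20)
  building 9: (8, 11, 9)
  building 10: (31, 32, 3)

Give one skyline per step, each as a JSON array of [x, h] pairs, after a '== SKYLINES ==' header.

== SKYLINES ==
[[47,20],[49,0]]
[[35,11],[36,0],[47,20],[49,0]]
[[2,2],[3,0],[35,11],[36,0],[47,20],[49,0]]
[[2,20],[8,0],[35,11],[36,0],[47,20],[49,0]]
[[2,20],[8,0],[35,11],[36,0],[41,11],[44,0],[47,20],[49,0]]
[[2,20],[8,0],[35,11],[36,0],[41,11],[44,0],[47,20],[49,0]]
[[2,20],[11,0],[35,11],[36,0],[41,11],[44,0],[47,20],[49,0]]
[[2,20],[11,0],[35,11],[36,0],[41,11],[44,0],[47,20],[49,0]]
[[2,20],[11,0],[35,11],[36,0],[41,11],[44,0],[47,20],[49,0]]
[[2,20],[11,0],[31,3],[32,0],[35,11],[36,0],[41,11],[44,0],[47,20],[49,0]]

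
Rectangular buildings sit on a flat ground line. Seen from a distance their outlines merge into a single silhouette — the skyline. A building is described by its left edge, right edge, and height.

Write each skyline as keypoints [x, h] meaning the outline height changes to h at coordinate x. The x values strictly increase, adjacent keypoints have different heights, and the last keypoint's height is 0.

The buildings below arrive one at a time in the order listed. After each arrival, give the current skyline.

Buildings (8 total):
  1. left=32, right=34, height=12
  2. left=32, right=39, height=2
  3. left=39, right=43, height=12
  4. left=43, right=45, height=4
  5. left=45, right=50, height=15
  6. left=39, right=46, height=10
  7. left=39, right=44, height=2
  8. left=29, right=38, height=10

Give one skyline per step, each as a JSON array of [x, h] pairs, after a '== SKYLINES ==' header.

== SKYLINES ==
[[32,12],[34,0]]
[[32,12],[34,2],[39,0]]
[[32,12],[34,2],[39,12],[43,0]]
[[32,12],[34,2],[39,12],[43,4],[45,0]]
[[32,12],[34,2],[39,12],[43,4],[45,15],[50,0]]
[[32,12],[34,2],[39,12],[43,10],[45,15],[50,0]]
[[32,12],[34,2],[39,12],[43,10],[45,15],[50,0]]
[[29,10],[32,12],[34,10],[38,2],[39,12],[43,10],[45,15],[50,0]]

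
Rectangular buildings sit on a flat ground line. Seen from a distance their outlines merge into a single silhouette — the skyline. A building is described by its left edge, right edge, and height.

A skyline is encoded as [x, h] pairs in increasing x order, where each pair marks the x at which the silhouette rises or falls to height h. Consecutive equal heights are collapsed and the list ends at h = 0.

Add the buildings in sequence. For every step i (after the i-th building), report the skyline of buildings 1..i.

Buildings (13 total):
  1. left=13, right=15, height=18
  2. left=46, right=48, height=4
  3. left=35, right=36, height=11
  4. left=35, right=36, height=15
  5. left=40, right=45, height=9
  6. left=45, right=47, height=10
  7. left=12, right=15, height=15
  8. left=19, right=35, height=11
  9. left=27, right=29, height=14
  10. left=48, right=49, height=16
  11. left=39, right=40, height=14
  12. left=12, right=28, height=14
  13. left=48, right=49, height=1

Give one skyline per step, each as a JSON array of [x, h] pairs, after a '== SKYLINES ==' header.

== SKYLINES ==
[[13,18],[15,0]]
[[13,18],[15,0],[46,4],[48,0]]
[[13,18],[15,0],[35,11],[36,0],[46,4],[48,0]]
[[13,18],[15,0],[35,15],[36,0],[46,4],[48,0]]
[[13,18],[15,0],[35,15],[36,0],[40,9],[45,0],[46,4],[48,0]]
[[13,18],[15,0],[35,15],[36,0],[40,9],[45,10],[47,4],[48,0]]
[[12,15],[13,18],[15,0],[35,15],[36,0],[40,9],[45,10],[47,4],[48,0]]
[[12,15],[13,18],[15,0],[19,11],[35,15],[36,0],[40,9],[45,10],[47,4],[48,0]]
[[12,15],[13,18],[15,0],[19,11],[27,14],[29,11],[35,15],[36,0],[40,9],[45,10],[47,4],[48,0]]
[[12,15],[13,18],[15,0],[19,11],[27,14],[29,11],[35,15],[36,0],[40,9],[45,10],[47,4],[48,16],[49,0]]
[[12,15],[13,18],[15,0],[19,11],[27,14],[29,11],[35,15],[36,0],[39,14],[40,9],[45,10],[47,4],[48,16],[49,0]]
[[12,15],[13,18],[15,14],[29,11],[35,15],[36,0],[39,14],[40,9],[45,10],[47,4],[48,16],[49,0]]
[[12,15],[13,18],[15,14],[29,11],[35,15],[36,0],[39,14],[40,9],[45,10],[47,4],[48,16],[49,0]]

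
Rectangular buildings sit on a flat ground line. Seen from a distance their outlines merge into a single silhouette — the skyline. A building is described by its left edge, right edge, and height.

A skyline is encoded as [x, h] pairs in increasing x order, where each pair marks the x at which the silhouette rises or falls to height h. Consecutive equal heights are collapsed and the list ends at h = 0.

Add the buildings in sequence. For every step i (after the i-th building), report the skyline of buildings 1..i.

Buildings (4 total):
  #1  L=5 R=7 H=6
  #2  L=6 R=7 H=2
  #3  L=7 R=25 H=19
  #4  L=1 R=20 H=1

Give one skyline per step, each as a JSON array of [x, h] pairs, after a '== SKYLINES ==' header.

== SKYLINES ==
[[5,6],[7,0]]
[[5,6],[7,0]]
[[5,6],[7,19],[25,0]]
[[1,1],[5,6],[7,19],[25,0]]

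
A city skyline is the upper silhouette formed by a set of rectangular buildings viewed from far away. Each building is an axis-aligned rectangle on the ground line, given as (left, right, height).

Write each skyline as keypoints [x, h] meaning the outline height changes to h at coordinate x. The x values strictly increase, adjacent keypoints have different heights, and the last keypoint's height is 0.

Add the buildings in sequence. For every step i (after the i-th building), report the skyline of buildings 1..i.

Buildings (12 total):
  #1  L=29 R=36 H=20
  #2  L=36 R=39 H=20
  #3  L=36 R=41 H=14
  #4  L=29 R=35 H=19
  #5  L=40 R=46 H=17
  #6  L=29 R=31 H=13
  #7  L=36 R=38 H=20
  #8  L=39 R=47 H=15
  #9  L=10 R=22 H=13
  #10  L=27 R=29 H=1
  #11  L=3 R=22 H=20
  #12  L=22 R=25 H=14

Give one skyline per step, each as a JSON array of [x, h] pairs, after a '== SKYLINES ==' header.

== SKYLINES ==
[[29,20],[36,0]]
[[29,20],[39,0]]
[[29,20],[39,14],[41,0]]
[[29,20],[39,14],[41,0]]
[[29,20],[39,14],[40,17],[46,0]]
[[29,20],[39,14],[40,17],[46,0]]
[[29,20],[39,14],[40,17],[46,0]]
[[29,20],[39,15],[40,17],[46,15],[47,0]]
[[10,13],[22,0],[29,20],[39,15],[40,17],[46,15],[47,0]]
[[10,13],[22,0],[27,1],[29,20],[39,15],[40,17],[46,15],[47,0]]
[[3,20],[22,0],[27,1],[29,20],[39,15],[40,17],[46,15],[47,0]]
[[3,20],[22,14],[25,0],[27,1],[29,20],[39,15],[40,17],[46,15],[47,0]]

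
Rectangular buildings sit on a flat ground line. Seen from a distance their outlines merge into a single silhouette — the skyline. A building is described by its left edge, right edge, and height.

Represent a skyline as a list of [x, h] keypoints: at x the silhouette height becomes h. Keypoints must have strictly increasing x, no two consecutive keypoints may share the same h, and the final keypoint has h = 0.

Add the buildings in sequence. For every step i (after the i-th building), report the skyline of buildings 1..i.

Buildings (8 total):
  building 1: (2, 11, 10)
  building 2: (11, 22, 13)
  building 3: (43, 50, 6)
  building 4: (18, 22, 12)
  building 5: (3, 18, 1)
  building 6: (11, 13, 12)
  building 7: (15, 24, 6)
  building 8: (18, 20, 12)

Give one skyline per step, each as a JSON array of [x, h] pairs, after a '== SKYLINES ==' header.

== SKYLINES ==
[[2,10],[11,0]]
[[2,10],[11,13],[22,0]]
[[2,10],[11,13],[22,0],[43,6],[50,0]]
[[2,10],[11,13],[22,0],[43,6],[50,0]]
[[2,10],[11,13],[22,0],[43,6],[50,0]]
[[2,10],[11,13],[22,0],[43,6],[50,0]]
[[2,10],[11,13],[22,6],[24,0],[43,6],[50,0]]
[[2,10],[11,13],[22,6],[24,0],[43,6],[50,0]]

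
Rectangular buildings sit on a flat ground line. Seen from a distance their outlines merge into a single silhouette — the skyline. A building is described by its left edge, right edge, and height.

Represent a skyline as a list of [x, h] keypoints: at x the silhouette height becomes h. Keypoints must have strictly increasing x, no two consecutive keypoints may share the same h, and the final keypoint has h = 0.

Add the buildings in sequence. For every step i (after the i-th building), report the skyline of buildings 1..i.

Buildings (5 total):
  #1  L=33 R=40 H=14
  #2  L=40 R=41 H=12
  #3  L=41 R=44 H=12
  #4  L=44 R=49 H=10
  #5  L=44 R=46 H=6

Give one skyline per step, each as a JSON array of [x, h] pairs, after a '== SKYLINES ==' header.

== SKYLINES ==
[[33,14],[40,0]]
[[33,14],[40,12],[41,0]]
[[33,14],[40,12],[44,0]]
[[33,14],[40,12],[44,10],[49,0]]
[[33,14],[40,12],[44,10],[49,0]]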